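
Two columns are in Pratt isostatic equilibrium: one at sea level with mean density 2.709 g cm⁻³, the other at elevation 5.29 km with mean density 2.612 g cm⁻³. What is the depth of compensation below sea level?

142 km

ρ_ref D = ρ (D + h) → D (ρ_ref − ρ) = ρ h.
D = ρ h/(ρ_ref − ρ) = 2.612 × 5.29 km/(2.709 − 2.612) = 142 km.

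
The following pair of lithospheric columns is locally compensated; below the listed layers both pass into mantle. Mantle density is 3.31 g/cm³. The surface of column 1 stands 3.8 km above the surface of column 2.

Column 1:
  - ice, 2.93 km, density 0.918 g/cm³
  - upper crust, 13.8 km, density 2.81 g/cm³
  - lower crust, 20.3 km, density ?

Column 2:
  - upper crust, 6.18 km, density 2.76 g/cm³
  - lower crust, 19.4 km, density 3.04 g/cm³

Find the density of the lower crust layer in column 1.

Take the compensation level at the base of the deeper column (depth z_c below the surface of column 1) and equate Σ ρ_i t_i down to z_c; mantle fills any gap and the z_c terms cancel.
Column 1: 2.93×0.918 + 13.8×2.81 + 20.3×ρ + (z_c − 37.03)×3.31
Column 2: 3.8×0 + 6.18×2.76 + 19.4×3.04 + (z_c − 3.8 − 25.58)×3.31
The z_c×3.31 term appears on both sides and cancels. Collect the known terms of each column as K = Σ(ρt)_known − 3.31 × (depth of known layers): K_1 = 41.46774 − 3.31×37.03 = −81.10156; K_2 = 76.0328 − 3.31×(3.8 + 25.58) = −21.215.
Balance: K_1 + 20.3×ρ = K_2, so ρ = (K_2 − K_1)/20.3 = 59.8866/20.3 = 2.95 g/cm³.

2.95 g/cm³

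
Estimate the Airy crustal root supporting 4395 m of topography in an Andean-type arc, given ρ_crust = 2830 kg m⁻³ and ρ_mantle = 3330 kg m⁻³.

24900 m

Equating mass per unit area of the two columns: the weight of the topography is balanced by the buoyancy of the root, ρ_c h = (ρ_m − ρ_c) r.
r = h · ρ_c / (ρ_m − ρ_c) = 4395 m × 2830 / (3330 − 2830) = 24900 m.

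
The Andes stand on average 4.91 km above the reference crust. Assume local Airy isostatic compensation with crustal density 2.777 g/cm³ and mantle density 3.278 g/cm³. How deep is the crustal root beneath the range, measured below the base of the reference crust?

Balancing pressure at the compensation depth: the weight of the topography is balanced by the buoyancy of the root, ρ_c h = (ρ_m − ρ_c) r.
r = h · ρ_c / (ρ_m − ρ_c) = 4.91 km × 2.777 / (3.278 − 2.777) = 27.2 km.

27.2 km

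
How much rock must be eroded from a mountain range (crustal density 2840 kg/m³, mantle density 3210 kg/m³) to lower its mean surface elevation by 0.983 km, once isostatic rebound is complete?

Net drop Δ = e − u = e − e ρ_c/ρ_m = e (ρ_m − ρ_c)/ρ_m.
e = Δ ρ_m/(ρ_m − ρ_c) = 0.983 km × 3210/370 = 8.53 km.

8.53 km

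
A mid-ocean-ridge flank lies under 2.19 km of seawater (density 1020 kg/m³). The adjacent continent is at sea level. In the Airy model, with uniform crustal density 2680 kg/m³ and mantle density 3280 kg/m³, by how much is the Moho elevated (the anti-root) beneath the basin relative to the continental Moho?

By Archimedes' principle applied to the lithosphere: replacing crust with seawater at the top is compensated by replacing crust with mantle at the base: d (ρ_c − ρ_w) = a (ρ_m − ρ_c).
a = d (ρ_c − ρ_w)/(ρ_m − ρ_c) = 2.19 km × 1660/600 = 6.06 km.

6.06 km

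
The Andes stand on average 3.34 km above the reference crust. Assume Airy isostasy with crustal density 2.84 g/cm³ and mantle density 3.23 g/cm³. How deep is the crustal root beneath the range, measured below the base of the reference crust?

For local isostatic compensation: the weight of the topography is balanced by the buoyancy of the root, ρ_c h = (ρ_m − ρ_c) r.
r = h · ρ_c / (ρ_m − ρ_c) = 3.34 km × 2.84 / (3.23 − 2.84) = 24.3 km.

24.3 km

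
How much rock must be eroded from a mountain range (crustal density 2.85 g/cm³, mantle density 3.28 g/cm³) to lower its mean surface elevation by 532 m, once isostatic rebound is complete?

Net drop Δ = e − u = e − e ρ_c/ρ_m = e (ρ_m − ρ_c)/ρ_m.
e = Δ ρ_m/(ρ_m − ρ_c) = 532 m × 3.28/0.43 = 4060 m.

4060 m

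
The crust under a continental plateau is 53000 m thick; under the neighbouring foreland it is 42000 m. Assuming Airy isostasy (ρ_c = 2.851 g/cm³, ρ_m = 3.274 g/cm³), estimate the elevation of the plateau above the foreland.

1420 m

Excess crust Δ = 53000 m − 42000 m = 11000 m, split between elevation h and root r with h + r = Δ.
Airy balance ρ_c h = (ρ_m − ρ_c) r gives r = h ρ_c/(ρ_m − ρ_c), so h (1 + ρ_c/(ρ_m − ρ_c)) = Δ, i.e. h = Δ (ρ_m − ρ_c)/ρ_m.
h = 11000 m × 0.423/3.274 = 1420 m.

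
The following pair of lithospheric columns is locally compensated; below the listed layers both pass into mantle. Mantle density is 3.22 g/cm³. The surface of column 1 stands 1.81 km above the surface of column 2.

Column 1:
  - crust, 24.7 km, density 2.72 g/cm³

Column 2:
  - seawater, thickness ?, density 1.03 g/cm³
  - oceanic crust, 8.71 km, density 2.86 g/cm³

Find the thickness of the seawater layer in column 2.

Take the compensation level at the base of the deeper column (depth z_c below the surface of column 1) and equate Σ ρ_i t_i down to z_c; mantle fills any gap and the z_c terms cancel.
Column 1: 24.7×2.72 + (z_c − 24.7)×3.22
Column 2: 1.81×0 + x×1.03 + 8.71×2.86 + (z_c − 1.81 − 8.71 − x)×3.22
The z_c×3.22 term appears on both sides and cancels. Collect the known terms of each column as K = Σ(ρt)_known − 3.22 × (depth of known layers): K_1 = 67.184 − 3.22×24.7 = −12.35; K_2 = 24.9106 − 3.22×(1.81 + 8.71) = −8.9638.
Balance: K_1 = K_2 − x×(3.22 − 1.03), so x = (K_2 − K_1)/(3.22 − 1.03) = 3.3862/2.19 = 1.55 km.

1.55 km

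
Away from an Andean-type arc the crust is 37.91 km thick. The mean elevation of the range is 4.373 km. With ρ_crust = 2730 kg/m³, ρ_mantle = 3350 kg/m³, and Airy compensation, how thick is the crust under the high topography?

Root depth r = h ρ_c / (ρ_m − ρ_c) = 4.373 km × 2730 / 620 = 19.26 km.
Total thickness = T + h + r = 37.91 km + 4.373 km + 19.26 km = 61.5 km.

61.5 km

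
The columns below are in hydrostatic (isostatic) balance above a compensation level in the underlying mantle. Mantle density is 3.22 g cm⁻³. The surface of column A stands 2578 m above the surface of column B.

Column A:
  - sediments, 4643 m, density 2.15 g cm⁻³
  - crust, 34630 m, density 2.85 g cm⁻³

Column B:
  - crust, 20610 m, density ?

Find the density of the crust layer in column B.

2.76 g cm⁻³

Take the compensation level at the base of the deeper column (depth z_c below the surface of column A) and equate Σ ρ_i t_i down to z_c; mantle fills any gap and the z_c terms cancel.
Column A: 4643×2.15 + 34630×2.85 + (z_c − 39273)×3.22
Column B: 2578×0 + 20610×ρ + (z_c − 2578 − 20610)×3.22
The z_c×3.22 term appears on both sides and cancels. Collect the known terms of each column as K = Σ(ρt)_known − 3.22 × (depth of known layers): K_A = 108677.95 − 3.22×39273 = −17781.11; K_B = 0 − 3.22×(2578 + 20610) = −74665.36.
Balance: K_A = K_B + 20610×ρ, so ρ = (K_A − K_B)/20610 = 56884.2/20610 = 2.76 g cm⁻³.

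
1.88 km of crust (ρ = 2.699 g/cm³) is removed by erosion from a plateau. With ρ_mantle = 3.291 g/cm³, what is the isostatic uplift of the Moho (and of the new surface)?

Unloading: uplift u = e ρ_c/ρ_m = 1.88 km × 2.699/3.291 = 1.54 km.

1.54 km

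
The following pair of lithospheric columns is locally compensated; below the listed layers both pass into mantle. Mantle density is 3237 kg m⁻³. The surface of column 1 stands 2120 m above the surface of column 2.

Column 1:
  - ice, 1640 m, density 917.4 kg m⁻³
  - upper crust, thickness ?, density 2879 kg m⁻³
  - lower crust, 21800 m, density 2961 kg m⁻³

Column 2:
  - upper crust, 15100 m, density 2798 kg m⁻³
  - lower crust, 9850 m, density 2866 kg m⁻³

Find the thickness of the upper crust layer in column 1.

Take the compensation level at the base of the deeper column (depth z_c below the surface of column 1) and equate Σ ρ_i t_i down to z_c; mantle fills any gap and the z_c terms cancel.
Column 1: 1640×917.4 + x×2879 + 21800×2961 + (z_c − 23440 − x)×3237
Column 2: 2120×0 + 15100×2798 + 9850×2866 + (z_c − 2120 − 24950)×3237
The z_c×3237 term appears on both sides and cancels. Collect the known terms of each column as K = Σ(ρt)_known − 3237 × (depth of known layers): K_1 = 66054336 − 3237×23440 = −9820944; K_2 = 70479900 − 3237×(2120 + 24950) = −17145690.
Balance: K_1 − x×(3237 − 2879) = K_2, so x = (K_1 − K_2)/(3237 − 2879) = 7324750/358 = 20500 m.

20500 m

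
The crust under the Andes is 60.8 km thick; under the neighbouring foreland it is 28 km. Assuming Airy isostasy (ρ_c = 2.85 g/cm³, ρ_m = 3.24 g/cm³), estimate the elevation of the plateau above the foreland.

3.95 km

Excess crust Δ = 60.8 km − 28 km = 32.8 km, split between elevation h and root r with h + r = Δ.
Airy balance ρ_c h = (ρ_m − ρ_c) r gives r = h ρ_c/(ρ_m − ρ_c), so h (1 + ρ_c/(ρ_m − ρ_c)) = Δ, i.e. h = Δ (ρ_m − ρ_c)/ρ_m.
h = 32.8 km × 0.39/3.24 = 3.95 km.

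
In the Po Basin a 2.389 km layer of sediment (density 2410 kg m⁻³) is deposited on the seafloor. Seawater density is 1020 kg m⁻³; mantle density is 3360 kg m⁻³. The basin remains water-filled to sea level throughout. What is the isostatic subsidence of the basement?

Submarine loading: the sediment displaces seawater, and the subsidence is in turn flooded, so s (ρ_m − ρ_w) = t (ρ_sed − ρ_w).
s = 2.389 km × (2410 − 1020) / (3360 − 1020) = 1.42 km.

1.42 km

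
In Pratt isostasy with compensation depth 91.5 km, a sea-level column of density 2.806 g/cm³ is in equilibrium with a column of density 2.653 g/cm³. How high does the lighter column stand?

5.28 km

ρ_ref D = ρ (D + h) → h = D (ρ_ref − ρ)/ρ.
h = 91.5 km × (2.806 − 2.653)/2.653 = 5.28 km.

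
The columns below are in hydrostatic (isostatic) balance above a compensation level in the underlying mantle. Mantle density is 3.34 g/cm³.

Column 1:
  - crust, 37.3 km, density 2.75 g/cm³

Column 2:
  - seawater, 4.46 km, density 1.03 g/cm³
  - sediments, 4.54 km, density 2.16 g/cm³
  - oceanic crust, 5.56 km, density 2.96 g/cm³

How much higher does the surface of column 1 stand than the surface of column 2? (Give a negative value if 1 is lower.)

For any compensation level in the mantle, the mantle terms cancel and isostasy reduces to e = (Σt_1 − Σt_2) − (Σ(ρt)_1 − Σ(ρt)_2) / ρ_m.
Σt_1 = 37.3 km; Σt_2 = 14.56 km; Σ(ρt)_1 = 102.575; Σ(ρt)_2 = 30.8578 (in km·g/cm³).
e = (37.3 − 14.56) − (102.575 − 30.8578) / 3.34 = 1.27 km.

1.27 km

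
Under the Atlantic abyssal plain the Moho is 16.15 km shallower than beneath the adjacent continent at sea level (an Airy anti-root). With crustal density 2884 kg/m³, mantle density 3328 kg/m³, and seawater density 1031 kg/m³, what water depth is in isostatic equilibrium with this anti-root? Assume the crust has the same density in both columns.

Replacing a thickness d of crust by seawater at the top must be balanced by replacing crust with mantle at the base: d (ρ_c − ρ_w) = a (ρ_m − ρ_c).
d = a (ρ_m − ρ_c)/(ρ_c − ρ_w) = 16.15 km × 444/1853 = 3.87 km.

3.87 km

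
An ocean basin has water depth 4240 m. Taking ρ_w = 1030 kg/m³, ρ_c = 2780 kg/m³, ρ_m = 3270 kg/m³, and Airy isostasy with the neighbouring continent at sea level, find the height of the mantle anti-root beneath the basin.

15100 m

In Airy isostatic equilibrium: replacing crust with seawater at the top is compensated by replacing crust with mantle at the base: d (ρ_c − ρ_w) = a (ρ_m − ρ_c).
a = d (ρ_c − ρ_w)/(ρ_m − ρ_c) = 4240 m × 1750/490 = 15100 m.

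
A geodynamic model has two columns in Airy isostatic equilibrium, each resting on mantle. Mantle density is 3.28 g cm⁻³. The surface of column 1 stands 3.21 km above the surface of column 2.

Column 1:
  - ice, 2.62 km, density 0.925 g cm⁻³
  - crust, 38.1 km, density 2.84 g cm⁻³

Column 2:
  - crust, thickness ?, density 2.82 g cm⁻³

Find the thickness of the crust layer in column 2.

27 km

Take the compensation level at the base of the deeper column (depth z_c below the surface of column 1) and equate Σ ρ_i t_i down to z_c; mantle fills any gap and the z_c terms cancel.
Column 1: 2.62×0.925 + 38.1×2.84 + (z_c − 40.72)×3.28
Column 2: 3.21×0 + x×2.82 + (z_c − 3.21 − 0 − x)×3.28
The z_c×3.28 term appears on both sides and cancels. Collect the known terms of each column as K = Σ(ρt)_known − 3.28 × (depth of known layers): K_1 = 110.6275 − 3.28×40.72 = −22.9341; K_2 = 0 − 3.28×(3.21 + 0) = −10.5288.
Balance: K_1 = K_2 − x×(3.28 − 2.82), so x = (K_2 − K_1)/(3.28 − 2.82) = 12.4053/0.46 = 27 km.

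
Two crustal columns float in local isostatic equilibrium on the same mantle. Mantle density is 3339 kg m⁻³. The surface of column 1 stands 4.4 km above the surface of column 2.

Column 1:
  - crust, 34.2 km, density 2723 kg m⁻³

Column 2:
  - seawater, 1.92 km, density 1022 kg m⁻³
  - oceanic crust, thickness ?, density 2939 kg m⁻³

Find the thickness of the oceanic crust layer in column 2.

4.82 km

Take the compensation level at the base of the deeper column (depth z_c below the surface of column 1) and equate Σ ρ_i t_i down to z_c; mantle fills any gap and the z_c terms cancel.
Column 1: 34.2×2723 + (z_c − 34.2)×3339
Column 2: 4.4×0 + 1.92×1022 + x×2939 + (z_c − 4.4 − 1.92 − x)×3339
The z_c×3339 term appears on both sides and cancels. Collect the known terms of each column as K = Σ(ρt)_known − 3339 × (depth of known layers): K_1 = 93126.6 − 3339×34.2 = −21067.2; K_2 = 1962.24 − 3339×(4.4 + 1.92) = −19140.24.
Balance: K_1 = K_2 − x×(3339 − 2939), so x = (K_2 − K_1)/(3339 − 2939) = 1926.96/400 = 4.82 km.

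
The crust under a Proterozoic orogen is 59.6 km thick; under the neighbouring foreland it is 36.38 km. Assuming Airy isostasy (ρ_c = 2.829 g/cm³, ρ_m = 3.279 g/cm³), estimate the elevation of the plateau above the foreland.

3.19 km

Excess crust Δ = 59.6 km − 36.38 km = 23.22 km, split between elevation h and root r with h + r = Δ.
Airy balance ρ_c h = (ρ_m − ρ_c) r gives r = h ρ_c/(ρ_m − ρ_c), so h (1 + ρ_c/(ρ_m − ρ_c)) = Δ, i.e. h = Δ (ρ_m − ρ_c)/ρ_m.
h = 23.22 km × 0.45/3.279 = 3.19 km.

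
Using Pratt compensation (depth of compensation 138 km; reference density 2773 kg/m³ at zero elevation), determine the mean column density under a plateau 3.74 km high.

2700 kg/m³

Pratt balance: ρ_ref D = ρ (D + h).
ρ = ρ_ref D/(D + h) = 2773 × 138 km/(138 km + 3.74 km) = 2700 kg/m³.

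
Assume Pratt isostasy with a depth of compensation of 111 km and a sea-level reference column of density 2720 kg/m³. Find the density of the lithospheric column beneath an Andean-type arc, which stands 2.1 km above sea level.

2670 kg/m³

Pratt balance: ρ_ref D = ρ (D + h).
ρ = ρ_ref D/(D + h) = 2720 × 111 km/(111 km + 2.1 km) = 2670 kg/m³.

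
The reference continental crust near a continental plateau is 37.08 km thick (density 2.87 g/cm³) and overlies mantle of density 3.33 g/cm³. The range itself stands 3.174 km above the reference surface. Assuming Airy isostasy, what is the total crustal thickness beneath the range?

60.1 km

Root depth r = h ρ_c / (ρ_m − ρ_c) = 3.174 km × 2.87 / 0.46 = 19.8 km.
Total thickness = T + h + r = 37.08 km + 3.174 km + 19.8 km = 60.1 km.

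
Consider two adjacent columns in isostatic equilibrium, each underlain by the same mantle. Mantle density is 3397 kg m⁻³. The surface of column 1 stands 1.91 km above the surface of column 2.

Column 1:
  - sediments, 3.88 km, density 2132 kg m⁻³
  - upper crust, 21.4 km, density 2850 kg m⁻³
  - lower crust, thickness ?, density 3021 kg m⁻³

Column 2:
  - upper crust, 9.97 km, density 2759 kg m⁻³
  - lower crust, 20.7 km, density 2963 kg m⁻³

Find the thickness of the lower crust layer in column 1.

13.9 km

Take the compensation level at the base of the deeper column (depth z_c below the surface of column 1) and equate Σ ρ_i t_i down to z_c; mantle fills any gap and the z_c terms cancel.
Column 1: 3.88×2132 + 21.4×2850 + x×3021 + (z_c − 25.28 − x)×3397
Column 2: 1.91×0 + 9.97×2759 + 20.7×2963 + (z_c − 1.91 − 30.67)×3397
The z_c×3397 term appears on both sides and cancels. Collect the known terms of each column as K = Σ(ρt)_known − 3397 × (depth of known layers): K_1 = 69262.16 − 3397×25.28 = −16614; K_2 = 88841.33 − 3397×(1.91 + 30.67) = −21832.93.
Balance: K_1 − x×(3397 − 3021) = K_2, so x = (K_1 − K_2)/(3397 − 3021) = 5218.93/376 = 13.9 km.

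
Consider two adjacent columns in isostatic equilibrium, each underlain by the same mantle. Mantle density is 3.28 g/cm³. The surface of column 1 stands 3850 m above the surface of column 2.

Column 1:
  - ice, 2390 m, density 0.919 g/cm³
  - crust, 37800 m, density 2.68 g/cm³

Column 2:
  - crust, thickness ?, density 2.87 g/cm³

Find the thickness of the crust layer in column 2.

38300 m

Take the compensation level at the base of the deeper column (depth z_c below the surface of column 1) and equate Σ ρ_i t_i down to z_c; mantle fills any gap and the z_c terms cancel.
Column 1: 2390×0.919 + 37800×2.68 + (z_c − 40190)×3.28
Column 2: 3850×0 + x×2.87 + (z_c − 3850 − 0 − x)×3.28
The z_c×3.28 term appears on both sides and cancels. Collect the known terms of each column as K = Σ(ρt)_known − 3.28 × (depth of known layers): K_1 = 103500.41 − 3.28×40190 = −28322.79; K_2 = 0 − 3.28×(3850 + 0) = −12628.
Balance: K_1 = K_2 − x×(3.28 − 2.87), so x = (K_2 − K_1)/(3.28 − 2.87) = 15694.8/0.41 = 38300 m.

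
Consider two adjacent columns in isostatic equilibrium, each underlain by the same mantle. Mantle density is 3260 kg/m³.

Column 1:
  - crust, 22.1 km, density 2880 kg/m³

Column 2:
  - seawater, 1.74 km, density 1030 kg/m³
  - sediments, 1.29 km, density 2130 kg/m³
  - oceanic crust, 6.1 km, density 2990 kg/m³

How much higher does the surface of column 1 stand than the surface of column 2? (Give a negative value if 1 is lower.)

0.433 km

For any compensation level in the mantle, the mantle terms cancel and isostasy reduces to e = (Σt_1 − Σt_2) − (Σ(ρt)_1 − Σ(ρt)_2) / ρ_m.
Σt_1 = 22.1 km; Σt_2 = 9.13 km; Σ(ρt)_1 = 63648; Σ(ρt)_2 = 22778.9 (in km·kg/m³).
e = (22.1 − 9.13) − (63648 − 22778.9) / 3260 = 0.433 km.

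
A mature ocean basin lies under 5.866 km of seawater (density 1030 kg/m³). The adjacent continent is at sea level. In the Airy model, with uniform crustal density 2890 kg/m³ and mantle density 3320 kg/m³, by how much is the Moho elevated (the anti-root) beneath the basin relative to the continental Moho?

By Archimedes' principle applied to the lithosphere: replacing crust with seawater at the top is compensated by replacing crust with mantle at the base: d (ρ_c − ρ_w) = a (ρ_m − ρ_c).
a = d (ρ_c − ρ_w)/(ρ_m − ρ_c) = 5.866 km × 1860/430 = 25.4 km.

25.4 km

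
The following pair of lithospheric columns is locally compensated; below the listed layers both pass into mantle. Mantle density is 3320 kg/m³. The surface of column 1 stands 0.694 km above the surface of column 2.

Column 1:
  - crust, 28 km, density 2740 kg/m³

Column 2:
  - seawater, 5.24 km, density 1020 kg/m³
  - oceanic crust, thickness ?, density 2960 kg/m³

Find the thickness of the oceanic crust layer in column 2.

5.23 km

Take the compensation level at the base of the deeper column (depth z_c below the surface of column 1) and equate Σ ρ_i t_i down to z_c; mantle fills any gap and the z_c terms cancel.
Column 1: 28×2740 + (z_c − 28)×3320
Column 2: 0.694×0 + 5.24×1020 + x×2960 + (z_c − 0.694 − 5.24 − x)×3320
The z_c×3320 term appears on both sides and cancels. Collect the known terms of each column as K = Σ(ρt)_known − 3320 × (depth of known layers): K_1 = 76720 − 3320×28 = −16240; K_2 = 5344.8 − 3320×(0.694 + 5.24) = −14356.08.
Balance: K_1 = K_2 − x×(3320 − 2960), so x = (K_2 − K_1)/(3320 − 2960) = 1883.92/360 = 5.23 km.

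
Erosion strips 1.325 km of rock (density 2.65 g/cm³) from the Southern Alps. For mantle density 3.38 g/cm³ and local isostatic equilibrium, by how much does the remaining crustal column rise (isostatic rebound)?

Unloading: uplift u = e ρ_c/ρ_m = 1.325 km × 2.65/3.38 = 1.04 km.

1.04 km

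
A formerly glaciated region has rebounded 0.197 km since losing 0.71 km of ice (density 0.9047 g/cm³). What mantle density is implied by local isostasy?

ρ_m = ρ_ice t / u = 0.9047 × 0.71 km/0.197 km = 3.26 g/cm³.

3.26 g/cm³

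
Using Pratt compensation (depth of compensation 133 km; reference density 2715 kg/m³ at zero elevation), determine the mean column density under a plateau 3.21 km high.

2650 kg/m³

Pratt balance: ρ_ref D = ρ (D + h).
ρ = ρ_ref D/(D + h) = 2715 × 133 km/(133 km + 3.21 km) = 2650 kg/m³.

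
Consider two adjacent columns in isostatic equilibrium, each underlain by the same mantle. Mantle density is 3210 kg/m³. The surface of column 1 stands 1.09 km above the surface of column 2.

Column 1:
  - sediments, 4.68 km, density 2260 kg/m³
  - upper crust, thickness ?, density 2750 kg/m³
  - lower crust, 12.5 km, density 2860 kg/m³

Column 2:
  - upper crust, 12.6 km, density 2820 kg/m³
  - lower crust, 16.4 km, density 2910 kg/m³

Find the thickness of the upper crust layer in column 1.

Take the compensation level at the base of the deeper column (depth z_c below the surface of column 1) and equate Σ ρ_i t_i down to z_c; mantle fills any gap and the z_c terms cancel.
Column 1: 4.68×2260 + x×2750 + 12.5×2860 + (z_c − 17.18 − x)×3210
Column 2: 1.09×0 + 12.6×2820 + 16.4×2910 + (z_c − 1.09 − 29)×3210
The z_c×3210 term appears on both sides and cancels. Collect the known terms of each column as K = Σ(ρt)_known − 3210 × (depth of known layers): K_1 = 46326.8 − 3210×17.18 = −8821; K_2 = 83256 − 3210×(1.09 + 29) = −13332.9.
Balance: K_1 − x×(3210 − 2750) = K_2, so x = (K_1 − K_2)/(3210 − 2750) = 4511.9/460 = 9.81 km.

9.81 km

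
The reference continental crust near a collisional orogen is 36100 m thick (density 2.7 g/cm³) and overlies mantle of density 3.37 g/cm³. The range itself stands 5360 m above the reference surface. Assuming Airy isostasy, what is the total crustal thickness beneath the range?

63100 m

Root depth r = h ρ_c / (ρ_m − ρ_c) = 5360 m × 2.7 / 0.67 = 21600 m.
Total thickness = T + h + r = 36100 m + 5360 m + 21600 m = 63100 m.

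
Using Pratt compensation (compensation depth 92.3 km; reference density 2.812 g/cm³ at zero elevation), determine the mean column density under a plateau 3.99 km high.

Pratt balance: ρ_ref D = ρ (D + h).
ρ = ρ_ref D/(D + h) = 2.812 × 92.3 km/(92.3 km + 3.99 km) = 2.7 g/cm³.

2.7 g/cm³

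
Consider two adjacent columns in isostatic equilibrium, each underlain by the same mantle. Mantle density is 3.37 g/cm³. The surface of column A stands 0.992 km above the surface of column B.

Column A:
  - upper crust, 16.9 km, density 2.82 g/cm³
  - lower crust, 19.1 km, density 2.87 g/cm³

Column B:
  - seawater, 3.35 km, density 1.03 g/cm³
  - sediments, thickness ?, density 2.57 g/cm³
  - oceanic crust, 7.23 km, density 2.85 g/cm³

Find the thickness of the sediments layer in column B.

Take the compensation level at the base of the deeper column (depth z_c below the surface of column A) and equate Σ ρ_i t_i down to z_c; mantle fills any gap and the z_c terms cancel.
Column A: 16.9×2.82 + 19.1×2.87 + (z_c − 36)×3.37
Column B: 0.992×0 + 3.35×1.03 + x×2.57 + 7.23×2.85 + (z_c − 0.992 − 10.58 − x)×3.37
The z_c×3.37 term appears on both sides and cancels. Collect the known terms of each column as K = Σ(ρt)_known − 3.37 × (depth of known layers): K_A = 102.475 − 3.37×36 = −18.845; K_B = 24.056 − 3.37×(0.992 + 10.58) = −14.94164.
Balance: K_A = K_B − x×(3.37 − 2.57), so x = (K_B − K_A)/(3.37 − 2.57) = 3.90336/0.8 = 4.88 km.

4.88 km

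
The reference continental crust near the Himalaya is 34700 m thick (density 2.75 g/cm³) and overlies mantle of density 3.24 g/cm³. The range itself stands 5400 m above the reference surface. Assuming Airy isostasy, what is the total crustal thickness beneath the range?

Root depth r = h ρ_c / (ρ_m − ρ_c) = 5400 m × 2.75 / 0.49 = 30310 m.
Total thickness = T + h + r = 34700 m + 5400 m + 30310 m = 70400 m.

70400 m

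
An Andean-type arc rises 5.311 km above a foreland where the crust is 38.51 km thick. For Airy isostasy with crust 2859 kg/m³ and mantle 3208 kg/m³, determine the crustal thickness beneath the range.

87.3 km

Root depth r = h ρ_c / (ρ_m − ρ_c) = 5.311 km × 2859 / 349 = 43.51 km.
Total thickness = T + h + r = 38.51 km + 5.311 km + 43.51 km = 87.3 km.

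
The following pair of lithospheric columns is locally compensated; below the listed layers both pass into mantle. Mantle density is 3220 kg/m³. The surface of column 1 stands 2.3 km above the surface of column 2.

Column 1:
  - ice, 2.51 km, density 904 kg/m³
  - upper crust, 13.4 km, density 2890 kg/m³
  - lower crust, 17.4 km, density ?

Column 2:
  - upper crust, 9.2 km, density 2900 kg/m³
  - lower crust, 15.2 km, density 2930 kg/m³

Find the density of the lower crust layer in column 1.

2960 kg/m³

Take the compensation level at the base of the deeper column (depth z_c below the surface of column 1) and equate Σ ρ_i t_i down to z_c; mantle fills any gap and the z_c terms cancel.
Column 1: 2.51×904 + 13.4×2890 + 17.4×ρ + (z_c − 33.31)×3220
Column 2: 2.3×0 + 9.2×2900 + 15.2×2930 + (z_c − 2.3 − 24.4)×3220
The z_c×3220 term appears on both sides and cancels. Collect the known terms of each column as K = Σ(ρt)_known − 3220 × (depth of known layers): K_1 = 40995.04 − 3220×33.31 = −66263.16; K_2 = 71216 − 3220×(2.3 + 24.4) = −14758.
Balance: K_1 + 17.4×ρ = K_2, so ρ = (K_2 − K_1)/17.4 = 51505.2/17.4 = 2960 kg/m³.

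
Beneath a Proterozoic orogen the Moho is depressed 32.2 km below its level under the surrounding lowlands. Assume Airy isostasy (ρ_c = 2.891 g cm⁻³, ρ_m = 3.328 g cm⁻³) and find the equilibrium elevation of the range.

Equating mass per unit area of the two columns: ρ_c h = (ρ_m − ρ_c) r.
h = r (ρ_m − ρ_c) / ρ_c = 32.2 km × (3.328 − 2.891) / 2.891 = 4.87 km.

4.87 km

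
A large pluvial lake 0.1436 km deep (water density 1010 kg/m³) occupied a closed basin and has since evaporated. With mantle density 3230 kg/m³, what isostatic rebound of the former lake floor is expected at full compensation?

0.0449 km

u = d ρ_w/ρ_m = 0.1436 km × 1010/3230 = 0.0449 km.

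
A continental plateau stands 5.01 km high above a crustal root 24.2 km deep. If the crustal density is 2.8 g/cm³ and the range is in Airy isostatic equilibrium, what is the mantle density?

3.38 g/cm³

Airy balance: ρ_c h = (ρ_m − ρ_c) r → ρ_m = ρ_c (1 + h/r).
ρ_m = 2.8 × (1 + 5.01 km/24.2 km) = 3.38 g/cm³.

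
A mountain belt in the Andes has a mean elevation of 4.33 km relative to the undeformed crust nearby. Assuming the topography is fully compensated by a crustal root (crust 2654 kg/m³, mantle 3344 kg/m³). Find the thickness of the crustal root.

16.7 km

In Airy isostatic equilibrium: the weight of the topography is balanced by the buoyancy of the root, ρ_c h = (ρ_m − ρ_c) r.
r = h · ρ_c / (ρ_m − ρ_c) = 4.33 km × 2654 / (3344 − 2654) = 16.7 km.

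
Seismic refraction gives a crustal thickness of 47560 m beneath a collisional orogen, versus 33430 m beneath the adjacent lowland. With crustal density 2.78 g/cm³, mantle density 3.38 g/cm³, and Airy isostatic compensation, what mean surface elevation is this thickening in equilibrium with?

Excess crust Δ = 47560 m − 33430 m = 14130 m, split between elevation h and root r with h + r = Δ.
Airy balance ρ_c h = (ρ_m − ρ_c) r gives r = h ρ_c/(ρ_m − ρ_c), so h (1 + ρ_c/(ρ_m − ρ_c)) = Δ, i.e. h = Δ (ρ_m − ρ_c)/ρ_m.
h = 14130 m × 0.6/3.38 = 2510 m.

2510 m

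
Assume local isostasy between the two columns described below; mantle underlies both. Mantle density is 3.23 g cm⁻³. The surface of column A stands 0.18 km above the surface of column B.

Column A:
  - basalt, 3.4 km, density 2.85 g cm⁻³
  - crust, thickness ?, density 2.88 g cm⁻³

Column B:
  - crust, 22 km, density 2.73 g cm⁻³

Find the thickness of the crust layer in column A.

Take the compensation level at the base of the deeper column (depth z_c below the surface of column A) and equate Σ ρ_i t_i down to z_c; mantle fills any gap and the z_c terms cancel.
Column A: 3.4×2.85 + x×2.88 + (z_c − 3.4 − x)×3.23
Column B: 0.18×0 + 22×2.73 + (z_c − 0.18 − 22)×3.23
The z_c×3.23 term appears on both sides and cancels. Collect the known terms of each column as K = Σ(ρt)_known − 3.23 × (depth of known layers): K_A = 9.69 − 3.23×3.4 = −1.292; K_B = 60.06 − 3.23×(0.18 + 22) = −11.5814.
Balance: K_A − x×(3.23 − 2.88) = K_B, so x = (K_A − K_B)/(3.23 − 2.88) = 10.2894/0.35 = 29.4 km.

29.4 km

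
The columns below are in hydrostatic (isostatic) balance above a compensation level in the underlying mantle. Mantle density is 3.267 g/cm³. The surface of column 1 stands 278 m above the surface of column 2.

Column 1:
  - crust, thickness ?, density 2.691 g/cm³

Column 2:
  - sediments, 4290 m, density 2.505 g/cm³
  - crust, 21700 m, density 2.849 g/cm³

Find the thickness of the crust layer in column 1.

23000 m

Take the compensation level at the base of the deeper column (depth z_c below the surface of column 1) and equate Σ ρ_i t_i down to z_c; mantle fills any gap and the z_c terms cancel.
Column 1: x×2.691 + (z_c − 0 − x)×3.267
Column 2: 278×0 + 4290×2.505 + 21700×2.849 + (z_c − 278 − 25990)×3.267
The z_c×3.267 term appears on both sides and cancels. Collect the known terms of each column as K = Σ(ρt)_known − 3.267 × (depth of known layers): K_1 = 0 − 3.267×0 = 0; K_2 = 72569.75 − 3.267×(278 + 25990) = −13247.806.
Balance: K_1 − x×(3.267 − 2.691) = K_2, so x = (K_1 − K_2)/(3.267 − 2.691) = 13247.8/0.576 = 23000 m.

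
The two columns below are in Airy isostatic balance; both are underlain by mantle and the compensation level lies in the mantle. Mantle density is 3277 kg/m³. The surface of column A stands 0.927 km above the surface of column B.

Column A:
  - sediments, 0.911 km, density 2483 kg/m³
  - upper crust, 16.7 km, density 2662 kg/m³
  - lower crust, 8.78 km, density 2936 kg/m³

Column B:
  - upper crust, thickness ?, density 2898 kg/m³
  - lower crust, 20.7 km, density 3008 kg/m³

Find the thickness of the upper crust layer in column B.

Take the compensation level at the base of the deeper column (depth z_c below the surface of column A) and equate Σ ρ_i t_i down to z_c; mantle fills any gap and the z_c terms cancel.
Column A: 0.911×2483 + 16.7×2662 + 8.78×2936 + (z_c − 26.391)×3277
Column B: 0.927×0 + x×2898 + 20.7×3008 + (z_c − 0.927 − 20.7 − x)×3277
The z_c×3277 term appears on both sides and cancels. Collect the known terms of each column as K = Σ(ρt)_known − 3277 × (depth of known layers): K_A = 72495.493 − 3277×26.391 = −13987.814; K_B = 62265.6 − 3277×(0.927 + 20.7) = −8606.079.
Balance: K_A = K_B − x×(3277 − 2898), so x = (K_B − K_A)/(3277 − 2898) = 5381.73/379 = 14.2 km.

14.2 km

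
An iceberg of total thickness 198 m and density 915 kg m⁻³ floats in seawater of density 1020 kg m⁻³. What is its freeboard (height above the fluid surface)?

Floating equilibrium: submerged depth d = t ρ_obj/ρ_fluid = 198 m × 915/1020 = 177.6 m.
Freeboard = t − d = 198 m − 177.6 m = 20.4 m.

20.4 m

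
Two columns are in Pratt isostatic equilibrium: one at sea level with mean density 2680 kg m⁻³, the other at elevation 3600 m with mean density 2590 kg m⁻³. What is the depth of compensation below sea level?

104000 m

ρ_ref D = ρ (D + h) → D (ρ_ref − ρ) = ρ h.
D = ρ h/(ρ_ref − ρ) = 2590 × 3600 m/(2680 − 2590) = 104000 m.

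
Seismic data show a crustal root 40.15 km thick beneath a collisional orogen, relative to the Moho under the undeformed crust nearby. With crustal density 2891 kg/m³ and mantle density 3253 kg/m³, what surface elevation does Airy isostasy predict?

By Archimedes' principle applied to the lithosphere: ρ_c h = (ρ_m − ρ_c) r.
h = r (ρ_m − ρ_c) / ρ_c = 40.15 km × (3253 − 2891) / 2891 = 5.03 km.

5.03 km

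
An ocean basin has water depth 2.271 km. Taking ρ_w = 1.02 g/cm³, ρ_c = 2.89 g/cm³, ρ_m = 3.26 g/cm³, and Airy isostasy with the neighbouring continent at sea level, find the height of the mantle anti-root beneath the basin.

11.5 km

Balancing pressure at the compensation depth: replacing crust with seawater at the top is compensated by replacing crust with mantle at the base: d (ρ_c − ρ_w) = a (ρ_m − ρ_c).
a = d (ρ_c − ρ_w)/(ρ_m − ρ_c) = 2.271 km × 1.87/0.37 = 11.5 km.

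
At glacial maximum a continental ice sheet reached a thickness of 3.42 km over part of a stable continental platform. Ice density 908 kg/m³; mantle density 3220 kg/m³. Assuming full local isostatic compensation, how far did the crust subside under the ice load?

0.964 km

For local isostatic compensation: the ice load ρ_ice t is balanced by mantle displaced below, ρ_m s.
s = t ρ_ice / ρ_m = 3.42 km × 908/3220 = 0.964 km.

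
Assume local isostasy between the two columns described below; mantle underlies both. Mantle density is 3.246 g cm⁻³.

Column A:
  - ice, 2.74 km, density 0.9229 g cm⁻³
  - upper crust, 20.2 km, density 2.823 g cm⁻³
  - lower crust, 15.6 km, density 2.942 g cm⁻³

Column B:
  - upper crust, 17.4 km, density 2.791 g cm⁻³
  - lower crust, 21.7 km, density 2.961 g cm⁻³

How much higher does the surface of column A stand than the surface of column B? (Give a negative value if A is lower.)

1.71 km

For any compensation level in the mantle, the mantle terms cancel and isostasy reduces to e = (Σt_A − Σt_B) − (Σ(ρt)_A − Σ(ρt)_B) / ρ_m.
Σt_A = 38.54 km; Σt_B = 39.1 km; Σ(ρt)_A = 105.448546; Σ(ρt)_B = 112.8171 (in km·g cm⁻³).
e = (38.54 − 39.1) − (105.448546 − 112.8171) / 3.246 = 1.71 km.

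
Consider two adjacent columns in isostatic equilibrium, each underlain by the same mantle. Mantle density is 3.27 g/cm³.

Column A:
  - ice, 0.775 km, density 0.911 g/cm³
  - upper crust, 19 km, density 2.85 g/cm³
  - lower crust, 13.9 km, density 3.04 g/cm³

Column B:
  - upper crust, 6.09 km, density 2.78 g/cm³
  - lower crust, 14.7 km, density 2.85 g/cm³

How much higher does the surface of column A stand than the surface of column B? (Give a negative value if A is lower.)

1.18 km

For any compensation level in the mantle, the mantle terms cancel and isostasy reduces to e = (Σt_A − Σt_B) − (Σ(ρt)_A − Σ(ρt)_B) / ρ_m.
Σt_A = 33.675 km; Σt_B = 20.79 km; Σ(ρt)_A = 97.112025; Σ(ρt)_B = 58.8252 (in km·g/cm³).
e = (33.675 − 20.79) − (97.112025 − 58.8252) / 3.27 = 1.18 km.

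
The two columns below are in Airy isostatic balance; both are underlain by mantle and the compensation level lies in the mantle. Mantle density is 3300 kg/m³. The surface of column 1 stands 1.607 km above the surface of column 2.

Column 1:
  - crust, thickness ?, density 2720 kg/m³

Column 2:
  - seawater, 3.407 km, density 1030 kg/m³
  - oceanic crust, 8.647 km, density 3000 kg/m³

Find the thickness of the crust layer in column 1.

27 km

Take the compensation level at the base of the deeper column (depth z_c below the surface of column 1) and equate Σ ρ_i t_i down to z_c; mantle fills any gap and the z_c terms cancel.
Column 1: x×2720 + (z_c − 0 − x)×3300
Column 2: 1.607×0 + 3.407×1030 + 8.647×3000 + (z_c − 1.607 − 12.054)×3300
The z_c×3300 term appears on both sides and cancels. Collect the known terms of each column as K = Σ(ρt)_known − 3300 × (depth of known layers): K_1 = 0 − 3300×0 = 0; K_2 = 29450.21 − 3300×(1.607 + 12.054) = −15631.09.
Balance: K_1 − x×(3300 − 2720) = K_2, so x = (K_1 − K_2)/(3300 − 2720) = 15631.1/580 = 27 km.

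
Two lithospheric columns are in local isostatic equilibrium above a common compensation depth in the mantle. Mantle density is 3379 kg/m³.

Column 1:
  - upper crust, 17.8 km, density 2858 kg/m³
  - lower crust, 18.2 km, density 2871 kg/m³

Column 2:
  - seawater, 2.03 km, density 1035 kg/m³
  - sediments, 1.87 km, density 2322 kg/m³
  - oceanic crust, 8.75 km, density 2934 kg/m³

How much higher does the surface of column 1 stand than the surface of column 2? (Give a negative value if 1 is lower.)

For any compensation level in the mantle, the mantle terms cancel and isostasy reduces to e = (Σt_1 − Σt_2) − (Σ(ρt)_1 − Σ(ρt)_2) / ρ_m.
Σt_1 = 36 km; Σt_2 = 12.65 km; Σ(ρt)_1 = 103124.6; Σ(ρt)_2 = 32115.69 (in km·kg/m³).
e = (36 − 12.65) − (103124.6 − 32115.69) / 3379 = 2.34 km.

2.34 km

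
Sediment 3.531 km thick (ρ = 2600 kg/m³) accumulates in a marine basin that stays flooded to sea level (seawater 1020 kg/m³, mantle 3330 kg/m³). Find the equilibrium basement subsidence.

Submarine loading: the sediment displaces seawater, and the subsidence is in turn flooded, so s (ρ_m − ρ_w) = t (ρ_sed − ρ_w).
s = 3.531 km × (2600 − 1020) / (3330 − 1020) = 2.42 km.

2.42 km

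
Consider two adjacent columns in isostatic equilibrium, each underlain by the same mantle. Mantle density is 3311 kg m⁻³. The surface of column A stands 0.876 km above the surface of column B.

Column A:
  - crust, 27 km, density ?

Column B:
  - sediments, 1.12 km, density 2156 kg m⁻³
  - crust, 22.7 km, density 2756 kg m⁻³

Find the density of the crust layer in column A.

Take the compensation level at the base of the deeper column (depth z_c below the surface of column A) and equate Σ ρ_i t_i down to z_c; mantle fills any gap and the z_c terms cancel.
Column A: 27×ρ + (z_c − 27)×3311
Column B: 0.876×0 + 1.12×2156 + 22.7×2756 + (z_c − 0.876 − 23.82)×3311
The z_c×3311 term appears on both sides and cancels. Collect the known terms of each column as K = Σ(ρt)_known − 3311 × (depth of known layers): K_A = 0 − 3311×27 = −89397; K_B = 64975.92 − 3311×(0.876 + 23.82) = −16792.536.
Balance: K_A + 27×ρ = K_B, so ρ = (K_B − K_A)/27 = 72604.5/27 = 2690 kg m⁻³.

2690 kg m⁻³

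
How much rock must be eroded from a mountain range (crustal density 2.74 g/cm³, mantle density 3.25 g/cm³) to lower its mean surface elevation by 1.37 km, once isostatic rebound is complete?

Net drop Δ = e − u = e − e ρ_c/ρ_m = e (ρ_m − ρ_c)/ρ_m.
e = Δ ρ_m/(ρ_m − ρ_c) = 1.37 km × 3.25/0.51 = 8.73 km.

8.73 km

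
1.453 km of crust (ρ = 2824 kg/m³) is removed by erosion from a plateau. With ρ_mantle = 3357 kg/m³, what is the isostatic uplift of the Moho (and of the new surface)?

1.22 km

Unloading: uplift u = e ρ_c/ρ_m = 1.453 km × 2824/3357 = 1.22 km.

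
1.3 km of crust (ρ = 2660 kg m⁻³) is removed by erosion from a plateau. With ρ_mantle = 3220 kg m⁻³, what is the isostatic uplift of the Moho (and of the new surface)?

1.07 km

Unloading: uplift u = e ρ_c/ρ_m = 1.3 km × 2660/3220 = 1.07 km.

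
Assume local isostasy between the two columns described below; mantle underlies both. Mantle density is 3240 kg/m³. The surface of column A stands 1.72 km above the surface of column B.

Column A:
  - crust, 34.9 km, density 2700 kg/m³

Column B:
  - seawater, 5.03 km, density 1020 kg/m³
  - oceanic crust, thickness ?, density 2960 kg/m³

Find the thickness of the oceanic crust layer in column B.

7.52 km

Take the compensation level at the base of the deeper column (depth z_c below the surface of column A) and equate Σ ρ_i t_i down to z_c; mantle fills any gap and the z_c terms cancel.
Column A: 34.9×2700 + (z_c − 34.9)×3240
Column B: 1.72×0 + 5.03×1020 + x×2960 + (z_c − 1.72 − 5.03 − x)×3240
The z_c×3240 term appears on both sides and cancels. Collect the known terms of each column as K = Σ(ρt)_known − 3240 × (depth of known layers): K_A = 94230 − 3240×34.9 = −18846; K_B = 5130.6 − 3240×(1.72 + 5.03) = −16739.4.
Balance: K_A = K_B − x×(3240 − 2960), so x = (K_B − K_A)/(3240 − 2960) = 2106.6/280 = 7.52 km.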